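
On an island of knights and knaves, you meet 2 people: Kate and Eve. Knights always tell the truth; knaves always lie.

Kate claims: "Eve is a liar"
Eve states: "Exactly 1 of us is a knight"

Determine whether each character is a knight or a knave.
Kate is a knave.
Eve is a knight.

Verification:
- Kate (knave) says "Eve is a liar" - this is FALSE (a lie) because Eve is a knight.
- Eve (knight) says "Exactly 1 of us is a knight" - this is TRUE because there are 1 knights.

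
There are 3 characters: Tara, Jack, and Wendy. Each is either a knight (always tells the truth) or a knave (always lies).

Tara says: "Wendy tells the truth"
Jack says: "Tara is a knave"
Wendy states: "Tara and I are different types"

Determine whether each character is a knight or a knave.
Tara is a knave.
Jack is a knight.
Wendy is a knave.

Verification:
- Tara (knave) says "Wendy tells the truth" - this is FALSE (a lie) because Wendy is a knave.
- Jack (knight) says "Tara is a knave" - this is TRUE because Tara is a knave.
- Wendy (knave) says "Tara and I are different types" - this is FALSE (a lie) because Wendy is a knave and Tara is a knave.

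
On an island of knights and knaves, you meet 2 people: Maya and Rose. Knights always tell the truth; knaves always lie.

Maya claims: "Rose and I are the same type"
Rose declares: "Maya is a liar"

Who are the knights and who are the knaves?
Maya is a knave.
Rose is a knight.

Verification:
- Maya (knave) says "Rose and I are the same type" - this is FALSE (a lie) because Maya is a knave and Rose is a knight.
- Rose (knight) says "Maya is a liar" - this is TRUE because Maya is a knave.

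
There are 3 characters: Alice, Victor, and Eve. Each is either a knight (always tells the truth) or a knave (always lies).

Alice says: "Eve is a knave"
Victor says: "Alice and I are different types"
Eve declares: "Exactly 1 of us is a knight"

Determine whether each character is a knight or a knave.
Alice is a knave.
Victor is a knave.
Eve is a knight.

Verification:
- Alice (knave) says "Eve is a knave" - this is FALSE (a lie) because Eve is a knight.
- Victor (knave) says "Alice and I are different types" - this is FALSE (a lie) because Victor is a knave and Alice is a knave.
- Eve (knight) says "Exactly 1 of us is a knight" - this is TRUE because there are 1 knights.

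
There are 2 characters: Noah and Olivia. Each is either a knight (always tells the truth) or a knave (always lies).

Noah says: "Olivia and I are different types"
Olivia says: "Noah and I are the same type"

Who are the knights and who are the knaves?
Noah is a knight.
Olivia is a knave.

Verification:
- Noah (knight) says "Olivia and I are different types" - this is TRUE because Noah is a knight and Olivia is a knave.
- Olivia (knave) says "Noah and I are the same type" - this is FALSE (a lie) because Olivia is a knave and Noah is a knight.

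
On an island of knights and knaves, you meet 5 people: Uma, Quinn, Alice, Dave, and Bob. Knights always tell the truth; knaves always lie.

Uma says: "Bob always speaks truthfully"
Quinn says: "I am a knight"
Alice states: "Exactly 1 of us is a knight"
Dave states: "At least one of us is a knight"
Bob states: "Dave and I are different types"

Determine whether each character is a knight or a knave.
Uma is a knave.
Quinn is a knave.
Alice is a knave.
Dave is a knave.
Bob is a knave.

Verification:
- Uma (knave) says "Bob always speaks truthfully" - this is FALSE (a lie) because Bob is a knave.
- Quinn (knave) says "I am a knight" - this is FALSE (a lie) because Quinn is a knave.
- Alice (knave) says "Exactly 1 of us is a knight" - this is FALSE (a lie) because there are 0 knights.
- Dave (knave) says "At least one of us is a knight" - this is FALSE (a lie) because no one is a knight.
- Bob (knave) says "Dave and I are different types" - this is FALSE (a lie) because Bob is a knave and Dave is a knave.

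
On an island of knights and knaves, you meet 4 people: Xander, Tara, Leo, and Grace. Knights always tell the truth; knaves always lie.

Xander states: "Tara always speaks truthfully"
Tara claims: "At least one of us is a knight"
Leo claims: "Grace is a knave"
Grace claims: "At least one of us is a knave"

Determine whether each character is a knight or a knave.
Xander is a knight.
Tara is a knight.
Leo is a knave.
Grace is a knight.

Verification:
- Xander (knight) says "Tara always speaks truthfully" - this is TRUE because Tara is a knight.
- Tara (knight) says "At least one of us is a knight" - this is TRUE because Xander, Tara, and Grace are knights.
- Leo (knave) says "Grace is a knave" - this is FALSE (a lie) because Grace is a knight.
- Grace (knight) says "At least one of us is a knave" - this is TRUE because Leo is a knave.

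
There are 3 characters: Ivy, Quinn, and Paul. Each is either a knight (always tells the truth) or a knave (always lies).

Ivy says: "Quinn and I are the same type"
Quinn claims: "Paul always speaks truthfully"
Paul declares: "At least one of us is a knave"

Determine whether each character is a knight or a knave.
Ivy is a knave.
Quinn is a knight.
Paul is a knight.

Verification:
- Ivy (knave) says "Quinn and I are the same type" - this is FALSE (a lie) because Ivy is a knave and Quinn is a knight.
- Quinn (knight) says "Paul always speaks truthfully" - this is TRUE because Paul is a knight.
- Paul (knight) says "At least one of us is a knave" - this is TRUE because Ivy is a knave.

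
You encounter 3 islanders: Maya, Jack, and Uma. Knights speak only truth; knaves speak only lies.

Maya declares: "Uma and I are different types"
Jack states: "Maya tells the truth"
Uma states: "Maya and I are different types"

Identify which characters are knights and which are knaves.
Maya is a knave.
Jack is a knave.
Uma is a knave.

Verification:
- Maya (knave) says "Uma and I are different types" - this is FALSE (a lie) because Maya is a knave and Uma is a knave.
- Jack (knave) says "Maya tells the truth" - this is FALSE (a lie) because Maya is a knave.
- Uma (knave) says "Maya and I are different types" - this is FALSE (a lie) because Uma is a knave and Maya is a knave.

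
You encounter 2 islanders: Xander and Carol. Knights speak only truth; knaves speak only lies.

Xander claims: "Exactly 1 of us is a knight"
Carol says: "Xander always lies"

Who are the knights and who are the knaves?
Xander is a knight.
Carol is a knave.

Verification:
- Xander (knight) says "Exactly 1 of us is a knight" - this is TRUE because there are 1 knights.
- Carol (knave) says "Xander always lies" - this is FALSE (a lie) because Xander is a knight.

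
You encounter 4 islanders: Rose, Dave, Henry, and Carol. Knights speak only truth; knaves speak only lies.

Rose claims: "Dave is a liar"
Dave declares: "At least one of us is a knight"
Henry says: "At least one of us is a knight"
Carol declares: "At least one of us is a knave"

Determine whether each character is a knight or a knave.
Rose is a knave.
Dave is a knight.
Henry is a knight.
Carol is a knight.

Verification:
- Rose (knave) says "Dave is a liar" - this is FALSE (a lie) because Dave is a knight.
- Dave (knight) says "At least one of us is a knight" - this is TRUE because Dave, Henry, and Carol are knights.
- Henry (knight) says "At least one of us is a knight" - this is TRUE because Dave, Henry, and Carol are knights.
- Carol (knight) says "At least one of us is a knave" - this is TRUE because Rose is a knave.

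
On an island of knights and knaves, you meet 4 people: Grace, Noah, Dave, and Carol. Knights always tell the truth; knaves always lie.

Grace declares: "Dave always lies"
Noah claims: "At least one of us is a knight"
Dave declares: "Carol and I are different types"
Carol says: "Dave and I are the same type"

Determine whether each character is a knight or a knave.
Grace is a knave.
Noah is a knight.
Dave is a knight.
Carol is a knave.

Verification:
- Grace (knave) says "Dave always lies" - this is FALSE (a lie) because Dave is a knight.
- Noah (knight) says "At least one of us is a knight" - this is TRUE because Noah and Dave are knights.
- Dave (knight) says "Carol and I are different types" - this is TRUE because Dave is a knight and Carol is a knave.
- Carol (knave) says "Dave and I are the same type" - this is FALSE (a lie) because Carol is a knave and Dave is a knight.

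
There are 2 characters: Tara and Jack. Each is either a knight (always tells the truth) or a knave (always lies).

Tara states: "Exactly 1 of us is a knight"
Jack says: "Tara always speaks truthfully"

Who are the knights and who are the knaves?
Tara is a knave.
Jack is a knave.

Verification:
- Tara (knave) says "Exactly 1 of us is a knight" - this is FALSE (a lie) because there are 0 knights.
- Jack (knave) says "Tara always speaks truthfully" - this is FALSE (a lie) because Tara is a knave.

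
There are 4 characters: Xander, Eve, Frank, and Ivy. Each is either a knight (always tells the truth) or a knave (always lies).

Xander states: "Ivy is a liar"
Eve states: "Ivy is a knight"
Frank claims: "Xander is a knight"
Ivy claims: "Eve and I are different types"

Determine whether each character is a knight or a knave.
Xander is a knight.
Eve is a knave.
Frank is a knight.
Ivy is a knave.

Verification:
- Xander (knight) says "Ivy is a liar" - this is TRUE because Ivy is a knave.
- Eve (knave) says "Ivy is a knight" - this is FALSE (a lie) because Ivy is a knave.
- Frank (knight) says "Xander is a knight" - this is TRUE because Xander is a knight.
- Ivy (knave) says "Eve and I are different types" - this is FALSE (a lie) because Ivy is a knave and Eve is a knave.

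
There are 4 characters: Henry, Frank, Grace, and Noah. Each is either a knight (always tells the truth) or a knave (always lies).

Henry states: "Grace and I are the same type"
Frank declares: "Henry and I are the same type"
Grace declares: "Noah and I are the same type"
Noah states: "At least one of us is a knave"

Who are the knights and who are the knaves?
Henry is a knight.
Frank is a knave.
Grace is a knight.
Noah is a knight.

Verification:
- Henry (knight) says "Grace and I are the same type" - this is TRUE because Henry is a knight and Grace is a knight.
- Frank (knave) says "Henry and I are the same type" - this is FALSE (a lie) because Frank is a knave and Henry is a knight.
- Grace (knight) says "Noah and I are the same type" - this is TRUE because Grace is a knight and Noah is a knight.
- Noah (knight) says "At least one of us is a knave" - this is TRUE because Frank is a knave.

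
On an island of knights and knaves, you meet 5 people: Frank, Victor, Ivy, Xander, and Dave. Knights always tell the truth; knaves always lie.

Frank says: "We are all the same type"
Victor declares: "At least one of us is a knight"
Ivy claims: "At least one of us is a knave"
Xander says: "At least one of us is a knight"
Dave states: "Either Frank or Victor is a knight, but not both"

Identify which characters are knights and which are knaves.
Frank is a knave.
Victor is a knight.
Ivy is a knight.
Xander is a knight.
Dave is a knight.

Verification:
- Frank (knave) says "We are all the same type" - this is FALSE (a lie) because Victor, Ivy, Xander, and Dave are knights and Frank is a knave.
- Victor (knight) says "At least one of us is a knight" - this is TRUE because Victor, Ivy, Xander, and Dave are knights.
- Ivy (knight) says "At least one of us is a knave" - this is TRUE because Frank is a knave.
- Xander (knight) says "At least one of us is a knight" - this is TRUE because Victor, Ivy, Xander, and Dave are knights.
- Dave (knight) says "Either Frank or Victor is a knight, but not both" - this is TRUE because Frank is a knave and Victor is a knight.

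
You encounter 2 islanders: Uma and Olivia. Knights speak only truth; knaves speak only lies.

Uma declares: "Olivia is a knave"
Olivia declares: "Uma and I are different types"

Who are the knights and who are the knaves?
Uma is a knave.
Olivia is a knight.

Verification:
- Uma (knave) says "Olivia is a knave" - this is FALSE (a lie) because Olivia is a knight.
- Olivia (knight) says "Uma and I are different types" - this is TRUE because Olivia is a knight and Uma is a knave.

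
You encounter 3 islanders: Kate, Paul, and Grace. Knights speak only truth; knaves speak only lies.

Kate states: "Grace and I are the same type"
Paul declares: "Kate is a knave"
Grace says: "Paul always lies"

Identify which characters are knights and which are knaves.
Kate is a knight.
Paul is a knave.
Grace is a knight.

Verification:
- Kate (knight) says "Grace and I are the same type" - this is TRUE because Kate is a knight and Grace is a knight.
- Paul (knave) says "Kate is a knave" - this is FALSE (a lie) because Kate is a knight.
- Grace (knight) says "Paul always lies" - this is TRUE because Paul is a knave.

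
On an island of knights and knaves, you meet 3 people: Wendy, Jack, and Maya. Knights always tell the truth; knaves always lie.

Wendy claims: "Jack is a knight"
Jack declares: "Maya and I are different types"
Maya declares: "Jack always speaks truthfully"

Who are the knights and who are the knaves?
Wendy is a knave.
Jack is a knave.
Maya is a knave.

Verification:
- Wendy (knave) says "Jack is a knight" - this is FALSE (a lie) because Jack is a knave.
- Jack (knave) says "Maya and I are different types" - this is FALSE (a lie) because Jack is a knave and Maya is a knave.
- Maya (knave) says "Jack always speaks truthfully" - this is FALSE (a lie) because Jack is a knave.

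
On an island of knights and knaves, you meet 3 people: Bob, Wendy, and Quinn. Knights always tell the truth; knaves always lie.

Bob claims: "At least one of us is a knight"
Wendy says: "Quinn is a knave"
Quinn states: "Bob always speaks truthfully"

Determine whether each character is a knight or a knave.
Bob is a knight.
Wendy is a knave.
Quinn is a knight.

Verification:
- Bob (knight) says "At least one of us is a knight" - this is TRUE because Bob and Quinn are knights.
- Wendy (knave) says "Quinn is a knave" - this is FALSE (a lie) because Quinn is a knight.
- Quinn (knight) says "Bob always speaks truthfully" - this is TRUE because Bob is a knight.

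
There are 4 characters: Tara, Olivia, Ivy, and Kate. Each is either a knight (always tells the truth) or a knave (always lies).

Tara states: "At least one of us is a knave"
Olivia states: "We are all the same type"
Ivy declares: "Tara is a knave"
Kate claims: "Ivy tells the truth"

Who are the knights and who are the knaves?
Tara is a knight.
Olivia is a knave.
Ivy is a knave.
Kate is a knave.

Verification:
- Tara (knight) says "At least one of us is a knave" - this is TRUE because Olivia, Ivy, and Kate are knaves.
- Olivia (knave) says "We are all the same type" - this is FALSE (a lie) because Tara is a knight and Olivia, Ivy, and Kate are knaves.
- Ivy (knave) says "Tara is a knave" - this is FALSE (a lie) because Tara is a knight.
- Kate (knave) says "Ivy tells the truth" - this is FALSE (a lie) because Ivy is a knave.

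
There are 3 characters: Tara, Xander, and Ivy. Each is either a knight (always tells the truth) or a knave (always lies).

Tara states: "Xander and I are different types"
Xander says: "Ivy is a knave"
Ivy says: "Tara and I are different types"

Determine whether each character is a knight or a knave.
Tara is a knave.
Xander is a knave.
Ivy is a knight.

Verification:
- Tara (knave) says "Xander and I are different types" - this is FALSE (a lie) because Tara is a knave and Xander is a knave.
- Xander (knave) says "Ivy is a knave" - this is FALSE (a lie) because Ivy is a knight.
- Ivy (knight) says "Tara and I are different types" - this is TRUE because Ivy is a knight and Tara is a knave.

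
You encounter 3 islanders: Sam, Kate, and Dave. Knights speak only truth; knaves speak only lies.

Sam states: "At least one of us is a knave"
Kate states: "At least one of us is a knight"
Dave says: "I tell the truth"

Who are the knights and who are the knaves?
Sam is a knight.
Kate is a knight.
Dave is a knave.

Verification:
- Sam (knight) says "At least one of us is a knave" - this is TRUE because Dave is a knave.
- Kate (knight) says "At least one of us is a knight" - this is TRUE because Sam and Kate are knights.
- Dave (knave) says "I tell the truth" - this is FALSE (a lie) because Dave is a knave.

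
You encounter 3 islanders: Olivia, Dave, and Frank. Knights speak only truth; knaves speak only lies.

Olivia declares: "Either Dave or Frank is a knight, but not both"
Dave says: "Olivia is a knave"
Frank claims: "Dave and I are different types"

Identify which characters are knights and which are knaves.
Olivia is a knight.
Dave is a knave.
Frank is a knight.

Verification:
- Olivia (knight) says "Either Dave or Frank is a knight, but not both" - this is TRUE because Dave is a knave and Frank is a knight.
- Dave (knave) says "Olivia is a knave" - this is FALSE (a lie) because Olivia is a knight.
- Frank (knight) says "Dave and I are different types" - this is TRUE because Frank is a knight and Dave is a knave.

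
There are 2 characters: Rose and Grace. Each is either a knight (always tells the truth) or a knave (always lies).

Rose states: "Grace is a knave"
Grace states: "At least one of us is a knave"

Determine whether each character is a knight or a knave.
Rose is a knave.
Grace is a knight.

Verification:
- Rose (knave) says "Grace is a knave" - this is FALSE (a lie) because Grace is a knight.
- Grace (knight) says "At least one of us is a knave" - this is TRUE because Rose is a knave.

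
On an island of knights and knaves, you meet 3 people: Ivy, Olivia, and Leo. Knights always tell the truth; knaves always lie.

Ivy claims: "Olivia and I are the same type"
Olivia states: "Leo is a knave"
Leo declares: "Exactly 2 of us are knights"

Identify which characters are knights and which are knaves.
Ivy is a knave.
Olivia is a knight.
Leo is a knave.

Verification:
- Ivy (knave) says "Olivia and I are the same type" - this is FALSE (a lie) because Ivy is a knave and Olivia is a knight.
- Olivia (knight) says "Leo is a knave" - this is TRUE because Leo is a knave.
- Leo (knave) says "Exactly 2 of us are knights" - this is FALSE (a lie) because there are 1 knights.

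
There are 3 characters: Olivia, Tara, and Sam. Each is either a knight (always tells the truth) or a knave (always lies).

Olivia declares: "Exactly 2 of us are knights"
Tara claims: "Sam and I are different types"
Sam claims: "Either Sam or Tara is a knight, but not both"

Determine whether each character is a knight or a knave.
Olivia is a knave.
Tara is a knave.
Sam is a knave.

Verification:
- Olivia (knave) says "Exactly 2 of us are knights" - this is FALSE (a lie) because there are 0 knights.
- Tara (knave) says "Sam and I are different types" - this is FALSE (a lie) because Tara is a knave and Sam is a knave.
- Sam (knave) says "Either Sam or Tara is a knight, but not both" - this is FALSE (a lie) because Sam is a knave and Tara is a knave.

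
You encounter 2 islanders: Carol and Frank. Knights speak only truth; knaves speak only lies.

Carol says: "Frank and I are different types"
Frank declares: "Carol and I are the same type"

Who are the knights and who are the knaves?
Carol is a knight.
Frank is a knave.

Verification:
- Carol (knight) says "Frank and I are different types" - this is TRUE because Carol is a knight and Frank is a knave.
- Frank (knave) says "Carol and I are the same type" - this is FALSE (a lie) because Frank is a knave and Carol is a knight.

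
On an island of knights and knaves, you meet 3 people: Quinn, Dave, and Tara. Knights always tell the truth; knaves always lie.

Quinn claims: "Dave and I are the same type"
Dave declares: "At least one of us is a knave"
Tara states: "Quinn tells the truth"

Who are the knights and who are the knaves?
Quinn is a knave.
Dave is a knight.
Tara is a knave.

Verification:
- Quinn (knave) says "Dave and I are the same type" - this is FALSE (a lie) because Quinn is a knave and Dave is a knight.
- Dave (knight) says "At least one of us is a knave" - this is TRUE because Quinn and Tara are knaves.
- Tara (knave) says "Quinn tells the truth" - this is FALSE (a lie) because Quinn is a knave.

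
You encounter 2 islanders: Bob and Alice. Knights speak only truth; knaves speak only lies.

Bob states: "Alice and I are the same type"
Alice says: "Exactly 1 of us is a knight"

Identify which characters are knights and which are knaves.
Bob is a knave.
Alice is a knight.

Verification:
- Bob (knave) says "Alice and I are the same type" - this is FALSE (a lie) because Bob is a knave and Alice is a knight.
- Alice (knight) says "Exactly 1 of us is a knight" - this is TRUE because there are 1 knights.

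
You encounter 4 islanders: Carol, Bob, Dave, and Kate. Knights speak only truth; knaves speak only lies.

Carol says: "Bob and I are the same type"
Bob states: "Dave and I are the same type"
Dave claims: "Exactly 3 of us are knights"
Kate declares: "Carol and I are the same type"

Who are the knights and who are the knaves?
Carol is a knight.
Bob is a knight.
Dave is a knight.
Kate is a knave.

Verification:
- Carol (knight) says "Bob and I are the same type" - this is TRUE because Carol is a knight and Bob is a knight.
- Bob (knight) says "Dave and I are the same type" - this is TRUE because Bob is a knight and Dave is a knight.
- Dave (knight) says "Exactly 3 of us are knights" - this is TRUE because there are 3 knights.
- Kate (knave) says "Carol and I are the same type" - this is FALSE (a lie) because Kate is a knave and Carol is a knight.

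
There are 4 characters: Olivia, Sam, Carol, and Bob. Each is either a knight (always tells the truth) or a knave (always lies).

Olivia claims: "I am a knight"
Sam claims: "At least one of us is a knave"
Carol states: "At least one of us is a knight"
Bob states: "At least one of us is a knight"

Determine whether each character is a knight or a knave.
Olivia is a knave.
Sam is a knight.
Carol is a knight.
Bob is a knight.

Verification:
- Olivia (knave) says "I am a knight" - this is FALSE (a lie) because Olivia is a knave.
- Sam (knight) says "At least one of us is a knave" - this is TRUE because Olivia is a knave.
- Carol (knight) says "At least one of us is a knight" - this is TRUE because Sam, Carol, and Bob are knights.
- Bob (knight) says "At least one of us is a knight" - this is TRUE because Sam, Carol, and Bob are knights.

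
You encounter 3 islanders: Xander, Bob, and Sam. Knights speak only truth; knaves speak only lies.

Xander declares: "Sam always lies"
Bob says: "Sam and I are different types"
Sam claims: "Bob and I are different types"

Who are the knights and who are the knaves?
Xander is a knight.
Bob is a knave.
Sam is a knave.

Verification:
- Xander (knight) says "Sam always lies" - this is TRUE because Sam is a knave.
- Bob (knave) says "Sam and I are different types" - this is FALSE (a lie) because Bob is a knave and Sam is a knave.
- Sam (knave) says "Bob and I are different types" - this is FALSE (a lie) because Sam is a knave and Bob is a knave.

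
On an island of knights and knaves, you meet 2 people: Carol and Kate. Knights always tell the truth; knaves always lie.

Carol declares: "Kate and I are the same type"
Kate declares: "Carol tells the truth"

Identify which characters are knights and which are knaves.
Carol is a knight.
Kate is a knight.

Verification:
- Carol (knight) says "Kate and I are the same type" - this is TRUE because Carol is a knight and Kate is a knight.
- Kate (knight) says "Carol tells the truth" - this is TRUE because Carol is a knight.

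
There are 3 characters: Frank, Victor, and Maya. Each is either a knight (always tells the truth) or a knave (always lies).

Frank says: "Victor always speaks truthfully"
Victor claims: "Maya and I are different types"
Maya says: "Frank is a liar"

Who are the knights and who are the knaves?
Frank is a knight.
Victor is a knight.
Maya is a knave.

Verification:
- Frank (knight) says "Victor always speaks truthfully" - this is TRUE because Victor is a knight.
- Victor (knight) says "Maya and I are different types" - this is TRUE because Victor is a knight and Maya is a knave.
- Maya (knave) says "Frank is a liar" - this is FALSE (a lie) because Frank is a knight.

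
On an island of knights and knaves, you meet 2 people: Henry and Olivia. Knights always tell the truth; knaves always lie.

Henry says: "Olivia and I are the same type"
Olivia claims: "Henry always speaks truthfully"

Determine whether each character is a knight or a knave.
Henry is a knight.
Olivia is a knight.

Verification:
- Henry (knight) says "Olivia and I are the same type" - this is TRUE because Henry is a knight and Olivia is a knight.
- Olivia (knight) says "Henry always speaks truthfully" - this is TRUE because Henry is a knight.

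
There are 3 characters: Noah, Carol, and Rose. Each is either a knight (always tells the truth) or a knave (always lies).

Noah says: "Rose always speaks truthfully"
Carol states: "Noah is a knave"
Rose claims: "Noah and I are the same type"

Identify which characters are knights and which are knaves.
Noah is a knight.
Carol is a knave.
Rose is a knight.

Verification:
- Noah (knight) says "Rose always speaks truthfully" - this is TRUE because Rose is a knight.
- Carol (knave) says "Noah is a knave" - this is FALSE (a lie) because Noah is a knight.
- Rose (knight) says "Noah and I are the same type" - this is TRUE because Rose is a knight and Noah is a knight.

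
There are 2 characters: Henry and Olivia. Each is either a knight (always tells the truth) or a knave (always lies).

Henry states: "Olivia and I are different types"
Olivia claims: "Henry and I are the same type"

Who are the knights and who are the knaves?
Henry is a knight.
Olivia is a knave.

Verification:
- Henry (knight) says "Olivia and I are different types" - this is TRUE because Henry is a knight and Olivia is a knave.
- Olivia (knave) says "Henry and I are the same type" - this is FALSE (a lie) because Olivia is a knave and Henry is a knight.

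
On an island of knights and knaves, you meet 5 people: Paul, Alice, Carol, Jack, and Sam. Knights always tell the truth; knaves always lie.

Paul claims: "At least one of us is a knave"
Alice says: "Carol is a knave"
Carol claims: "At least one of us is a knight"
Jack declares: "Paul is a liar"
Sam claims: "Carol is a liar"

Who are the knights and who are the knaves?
Paul is a knight.
Alice is a knave.
Carol is a knight.
Jack is a knave.
Sam is a knave.

Verification:
- Paul (knight) says "At least one of us is a knave" - this is TRUE because Alice, Jack, and Sam are knaves.
- Alice (knave) says "Carol is a knave" - this is FALSE (a lie) because Carol is a knight.
- Carol (knight) says "At least one of us is a knight" - this is TRUE because Paul and Carol are knights.
- Jack (knave) says "Paul is a liar" - this is FALSE (a lie) because Paul is a knight.
- Sam (knave) says "Carol is a liar" - this is FALSE (a lie) because Carol is a knight.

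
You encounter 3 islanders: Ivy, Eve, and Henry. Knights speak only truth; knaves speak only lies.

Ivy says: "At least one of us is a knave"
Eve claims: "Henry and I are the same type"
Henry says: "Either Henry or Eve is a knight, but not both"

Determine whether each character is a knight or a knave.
Ivy is a knight.
Eve is a knave.
Henry is a knight.

Verification:
- Ivy (knight) says "At least one of us is a knave" - this is TRUE because Eve is a knave.
- Eve (knave) says "Henry and I are the same type" - this is FALSE (a lie) because Eve is a knave and Henry is a knight.
- Henry (knight) says "Either Henry or Eve is a knight, but not both" - this is TRUE because Henry is a knight and Eve is a knave.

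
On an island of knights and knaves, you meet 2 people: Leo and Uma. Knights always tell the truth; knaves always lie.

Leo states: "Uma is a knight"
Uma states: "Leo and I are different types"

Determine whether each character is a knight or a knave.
Leo is a knave.
Uma is a knave.

Verification:
- Leo (knave) says "Uma is a knight" - this is FALSE (a lie) because Uma is a knave.
- Uma (knave) says "Leo and I are different types" - this is FALSE (a lie) because Uma is a knave and Leo is a knave.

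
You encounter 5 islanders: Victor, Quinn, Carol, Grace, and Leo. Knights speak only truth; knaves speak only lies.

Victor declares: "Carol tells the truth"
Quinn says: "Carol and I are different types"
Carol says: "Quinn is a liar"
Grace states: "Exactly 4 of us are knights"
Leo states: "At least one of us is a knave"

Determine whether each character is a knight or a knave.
Victor is a knave.
Quinn is a knight.
Carol is a knave.
Grace is a knave.
Leo is a knight.

Verification:
- Victor (knave) says "Carol tells the truth" - this is FALSE (a lie) because Carol is a knave.
- Quinn (knight) says "Carol and I are different types" - this is TRUE because Quinn is a knight and Carol is a knave.
- Carol (knave) says "Quinn is a liar" - this is FALSE (a lie) because Quinn is a knight.
- Grace (knave) says "Exactly 4 of us are knights" - this is FALSE (a lie) because there are 2 knights.
- Leo (knight) says "At least one of us is a knave" - this is TRUE because Victor, Carol, and Grace are knaves.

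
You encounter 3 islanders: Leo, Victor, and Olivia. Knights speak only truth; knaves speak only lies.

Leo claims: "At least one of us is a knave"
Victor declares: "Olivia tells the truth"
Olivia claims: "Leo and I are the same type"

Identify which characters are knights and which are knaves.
Leo is a knight.
Victor is a knave.
Olivia is a knave.

Verification:
- Leo (knight) says "At least one of us is a knave" - this is TRUE because Victor and Olivia are knaves.
- Victor (knave) says "Olivia tells the truth" - this is FALSE (a lie) because Olivia is a knave.
- Olivia (knave) says "Leo and I are the same type" - this is FALSE (a lie) because Olivia is a knave and Leo is a knight.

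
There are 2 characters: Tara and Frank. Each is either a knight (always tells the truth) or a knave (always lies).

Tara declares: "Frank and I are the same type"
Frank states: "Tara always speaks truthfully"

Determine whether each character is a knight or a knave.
Tara is a knight.
Frank is a knight.

Verification:
- Tara (knight) says "Frank and I are the same type" - this is TRUE because Tara is a knight and Frank is a knight.
- Frank (knight) says "Tara always speaks truthfully" - this is TRUE because Tara is a knight.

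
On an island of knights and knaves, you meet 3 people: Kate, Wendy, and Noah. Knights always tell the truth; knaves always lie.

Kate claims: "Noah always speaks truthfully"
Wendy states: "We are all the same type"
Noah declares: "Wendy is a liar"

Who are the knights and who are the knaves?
Kate is a knight.
Wendy is a knave.
Noah is a knight.

Verification:
- Kate (knight) says "Noah always speaks truthfully" - this is TRUE because Noah is a knight.
- Wendy (knave) says "We are all the same type" - this is FALSE (a lie) because Kate and Noah are knights and Wendy is a knave.
- Noah (knight) says "Wendy is a liar" - this is TRUE because Wendy is a knave.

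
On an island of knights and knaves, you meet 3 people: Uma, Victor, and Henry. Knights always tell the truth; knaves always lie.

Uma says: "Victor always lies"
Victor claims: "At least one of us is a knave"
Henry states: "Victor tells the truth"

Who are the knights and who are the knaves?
Uma is a knave.
Victor is a knight.
Henry is a knight.

Verification:
- Uma (knave) says "Victor always lies" - this is FALSE (a lie) because Victor is a knight.
- Victor (knight) says "At least one of us is a knave" - this is TRUE because Uma is a knave.
- Henry (knight) says "Victor tells the truth" - this is TRUE because Victor is a knight.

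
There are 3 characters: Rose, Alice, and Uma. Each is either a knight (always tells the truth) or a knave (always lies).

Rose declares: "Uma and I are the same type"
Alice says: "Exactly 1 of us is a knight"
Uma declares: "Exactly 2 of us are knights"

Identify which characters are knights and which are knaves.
Rose is a knight.
Alice is a knave.
Uma is a knight.

Verification:
- Rose (knight) says "Uma and I are the same type" - this is TRUE because Rose is a knight and Uma is a knight.
- Alice (knave) says "Exactly 1 of us is a knight" - this is FALSE (a lie) because there are 2 knights.
- Uma (knight) says "Exactly 2 of us are knights" - this is TRUE because there are 2 knights.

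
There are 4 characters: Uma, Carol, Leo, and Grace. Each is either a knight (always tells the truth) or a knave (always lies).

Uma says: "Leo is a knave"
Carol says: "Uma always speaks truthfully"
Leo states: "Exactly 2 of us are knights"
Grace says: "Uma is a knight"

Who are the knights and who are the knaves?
Uma is a knight.
Carol is a knight.
Leo is a knave.
Grace is a knight.

Verification:
- Uma (knight) says "Leo is a knave" - this is TRUE because Leo is a knave.
- Carol (knight) says "Uma always speaks truthfully" - this is TRUE because Uma is a knight.
- Leo (knave) says "Exactly 2 of us are knights" - this is FALSE (a lie) because there are 3 knights.
- Grace (knight) says "Uma is a knight" - this is TRUE because Uma is a knight.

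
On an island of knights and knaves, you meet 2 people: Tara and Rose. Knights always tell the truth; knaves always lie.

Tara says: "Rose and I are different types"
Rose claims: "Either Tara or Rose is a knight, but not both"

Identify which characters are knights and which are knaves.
Tara is a knave.
Rose is a knave.

Verification:
- Tara (knave) says "Rose and I are different types" - this is FALSE (a lie) because Tara is a knave and Rose is a knave.
- Rose (knave) says "Either Tara or Rose is a knight, but not both" - this is FALSE (a lie) because Tara is a knave and Rose is a knave.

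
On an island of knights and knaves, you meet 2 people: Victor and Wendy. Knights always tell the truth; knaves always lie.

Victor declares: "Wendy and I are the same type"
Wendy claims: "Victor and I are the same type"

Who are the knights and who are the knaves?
Victor is a knight.
Wendy is a knight.

Verification:
- Victor (knight) says "Wendy and I are the same type" - this is TRUE because Victor is a knight and Wendy is a knight.
- Wendy (knight) says "Victor and I are the same type" - this is TRUE because Wendy is a knight and Victor is a knight.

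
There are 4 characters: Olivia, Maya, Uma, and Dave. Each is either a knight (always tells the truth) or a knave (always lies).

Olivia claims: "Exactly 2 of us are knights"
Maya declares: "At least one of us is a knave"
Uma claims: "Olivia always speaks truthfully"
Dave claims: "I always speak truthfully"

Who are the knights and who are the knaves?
Olivia is a knave.
Maya is a knight.
Uma is a knave.
Dave is a knave.

Verification:
- Olivia (knave) says "Exactly 2 of us are knights" - this is FALSE (a lie) because there are 1 knights.
- Maya (knight) says "At least one of us is a knave" - this is TRUE because Olivia, Uma, and Dave are knaves.
- Uma (knave) says "Olivia always speaks truthfully" - this is FALSE (a lie) because Olivia is a knave.
- Dave (knave) says "I always speak truthfully" - this is FALSE (a lie) because Dave is a knave.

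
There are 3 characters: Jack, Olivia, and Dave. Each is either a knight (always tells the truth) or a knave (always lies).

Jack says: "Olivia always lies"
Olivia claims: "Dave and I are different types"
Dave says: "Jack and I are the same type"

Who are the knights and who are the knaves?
Jack is a knight.
Olivia is a knave.
Dave is a knave.

Verification:
- Jack (knight) says "Olivia always lies" - this is TRUE because Olivia is a knave.
- Olivia (knave) says "Dave and I are different types" - this is FALSE (a lie) because Olivia is a knave and Dave is a knave.
- Dave (knave) says "Jack and I are the same type" - this is FALSE (a lie) because Dave is a knave and Jack is a knight.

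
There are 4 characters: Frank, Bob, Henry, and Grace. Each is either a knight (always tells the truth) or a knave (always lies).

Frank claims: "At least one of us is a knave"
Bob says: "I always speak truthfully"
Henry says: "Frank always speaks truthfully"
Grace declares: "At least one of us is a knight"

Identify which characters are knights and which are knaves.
Frank is a knight.
Bob is a knave.
Henry is a knight.
Grace is a knight.

Verification:
- Frank (knight) says "At least one of us is a knave" - this is TRUE because Bob is a knave.
- Bob (knave) says "I always speak truthfully" - this is FALSE (a lie) because Bob is a knave.
- Henry (knight) says "Frank always speaks truthfully" - this is TRUE because Frank is a knight.
- Grace (knight) says "At least one of us is a knight" - this is TRUE because Frank, Henry, and Grace are knights.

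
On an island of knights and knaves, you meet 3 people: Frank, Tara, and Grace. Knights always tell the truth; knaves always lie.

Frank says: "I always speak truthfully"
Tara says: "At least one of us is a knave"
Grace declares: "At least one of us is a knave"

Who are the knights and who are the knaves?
Frank is a knave.
Tara is a knight.
Grace is a knight.

Verification:
- Frank (knave) says "I always speak truthfully" - this is FALSE (a lie) because Frank is a knave.
- Tara (knight) says "At least one of us is a knave" - this is TRUE because Frank is a knave.
- Grace (knight) says "At least one of us is a knave" - this is TRUE because Frank is a knave.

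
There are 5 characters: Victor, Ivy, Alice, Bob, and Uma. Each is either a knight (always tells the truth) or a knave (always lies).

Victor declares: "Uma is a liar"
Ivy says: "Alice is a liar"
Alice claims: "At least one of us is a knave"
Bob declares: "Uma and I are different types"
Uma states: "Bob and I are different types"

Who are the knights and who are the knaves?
Victor is a knight.
Ivy is a knave.
Alice is a knight.
Bob is a knave.
Uma is a knave.

Verification:
- Victor (knight) says "Uma is a liar" - this is TRUE because Uma is a knave.
- Ivy (knave) says "Alice is a liar" - this is FALSE (a lie) because Alice is a knight.
- Alice (knight) says "At least one of us is a knave" - this is TRUE because Ivy, Bob, and Uma are knaves.
- Bob (knave) says "Uma and I are different types" - this is FALSE (a lie) because Bob is a knave and Uma is a knave.
- Uma (knave) says "Bob and I are different types" - this is FALSE (a lie) because Uma is a knave and Bob is a knave.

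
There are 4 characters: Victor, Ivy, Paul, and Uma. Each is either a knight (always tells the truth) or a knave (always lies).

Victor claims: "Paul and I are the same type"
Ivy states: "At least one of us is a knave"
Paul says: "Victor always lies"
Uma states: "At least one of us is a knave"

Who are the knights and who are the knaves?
Victor is a knave.
Ivy is a knight.
Paul is a knight.
Uma is a knight.

Verification:
- Victor (knave) says "Paul and I are the same type" - this is FALSE (a lie) because Victor is a knave and Paul is a knight.
- Ivy (knight) says "At least one of us is a knave" - this is TRUE because Victor is a knave.
- Paul (knight) says "Victor always lies" - this is TRUE because Victor is a knave.
- Uma (knight) says "At least one of us is a knave" - this is TRUE because Victor is a knave.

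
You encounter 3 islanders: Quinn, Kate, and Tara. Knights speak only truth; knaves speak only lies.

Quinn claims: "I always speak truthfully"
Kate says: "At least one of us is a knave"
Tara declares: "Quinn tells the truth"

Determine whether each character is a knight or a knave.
Quinn is a knave.
Kate is a knight.
Tara is a knave.

Verification:
- Quinn (knave) says "I always speak truthfully" - this is FALSE (a lie) because Quinn is a knave.
- Kate (knight) says "At least one of us is a knave" - this is TRUE because Quinn and Tara are knaves.
- Tara (knave) says "Quinn tells the truth" - this is FALSE (a lie) because Quinn is a knave.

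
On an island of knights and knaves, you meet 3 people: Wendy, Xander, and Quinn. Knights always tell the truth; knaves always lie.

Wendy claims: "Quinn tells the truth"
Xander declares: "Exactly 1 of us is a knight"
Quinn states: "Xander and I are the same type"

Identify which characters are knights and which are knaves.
Wendy is a knave.
Xander is a knight.
Quinn is a knave.

Verification:
- Wendy (knave) says "Quinn tells the truth" - this is FALSE (a lie) because Quinn is a knave.
- Xander (knight) says "Exactly 1 of us is a knight" - this is TRUE because there are 1 knights.
- Quinn (knave) says "Xander and I are the same type" - this is FALSE (a lie) because Quinn is a knave and Xander is a knight.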